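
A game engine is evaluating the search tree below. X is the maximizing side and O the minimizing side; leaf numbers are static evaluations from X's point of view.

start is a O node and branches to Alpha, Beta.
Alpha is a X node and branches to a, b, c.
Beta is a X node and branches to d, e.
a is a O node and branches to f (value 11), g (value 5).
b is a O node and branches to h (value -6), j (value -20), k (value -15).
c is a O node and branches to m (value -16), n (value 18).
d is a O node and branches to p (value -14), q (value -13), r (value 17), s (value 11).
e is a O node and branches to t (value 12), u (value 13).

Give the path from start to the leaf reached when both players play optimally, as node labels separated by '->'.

start -> Alpha -> a -> g

a (O): min(11, 5) = 5
b (O): min(-6, -20, -15) = -20
c (O): min(-16, 18) = -16
Alpha (X): max(5, -20, -16) = 5
d (O): min(-14, -13, 17, 11) = -14
e (O): min(12, 13) = 12
Beta (X): max(-14, 12) = 12
start (O): min(5, 12) = 5
At start, O picks Alpha (lowest: 5).
At Alpha, X picks a (highest: 5).
At a, O picks g (lowest: 5).
Terminal value 5.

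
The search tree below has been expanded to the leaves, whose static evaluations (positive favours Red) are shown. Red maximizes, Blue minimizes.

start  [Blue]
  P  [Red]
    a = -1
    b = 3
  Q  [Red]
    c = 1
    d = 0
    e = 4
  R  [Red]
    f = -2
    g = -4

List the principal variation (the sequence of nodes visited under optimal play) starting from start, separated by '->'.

P (Red): max(-1, 3) = 3
Q (Red): max(1, 0, 4) = 4
R (Red): max(-2, -4) = -2
start (Blue): min(3, 4, -2) = -2
At start, Blue picks R (lowest: -2).
At R, Red picks f (highest: -2).
Terminal value -2.

start -> R -> f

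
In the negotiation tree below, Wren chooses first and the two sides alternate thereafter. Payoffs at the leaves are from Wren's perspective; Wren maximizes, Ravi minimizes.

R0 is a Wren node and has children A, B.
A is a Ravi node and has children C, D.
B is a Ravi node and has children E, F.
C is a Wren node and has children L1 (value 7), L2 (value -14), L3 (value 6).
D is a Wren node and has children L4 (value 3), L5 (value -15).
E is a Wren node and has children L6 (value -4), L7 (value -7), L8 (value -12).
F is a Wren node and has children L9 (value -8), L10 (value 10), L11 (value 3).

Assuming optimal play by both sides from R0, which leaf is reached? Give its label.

C (Wren): max(7, -14, 6) = 7
D (Wren): max(3, -15) = 3
A (Ravi): min(7, 3) = 3
E (Wren): max(-4, -7, -12) = -4
F (Wren): max(-8, 10, 3) = 10
B (Ravi): min(-4, 10) = -4
R0 (Wren): max(3, -4) = 3
At R0, Wren picks A (highest: 3).
At A, Ravi picks D (lowest: 3).
At D, Wren picks L4 (highest: 3).
Terminal value 3.

L4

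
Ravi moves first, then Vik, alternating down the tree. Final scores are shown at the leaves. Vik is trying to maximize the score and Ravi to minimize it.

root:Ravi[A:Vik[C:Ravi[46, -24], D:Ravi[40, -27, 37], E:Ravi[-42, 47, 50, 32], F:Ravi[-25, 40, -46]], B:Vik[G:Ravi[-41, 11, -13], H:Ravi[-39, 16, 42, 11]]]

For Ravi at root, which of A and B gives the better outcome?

C (Ravi): min(46, -24) = -24
D (Ravi): min(40, -27, 37) = -27
E (Ravi): min(-42, 47, 50, 32) = -42
F (Ravi): min(-25, 40, -46) = -46
A (Vik): max(-24, -27, -42, -46) = -24
G (Ravi): min(-41, 11, -13) = -41
H (Ravi): min(-39, 16, 42, 11) = -39
B (Vik): max(-41, -39) = -39
Ravi prefers the lower value; A=-24, B=-39. B is better since -39 < -24.

B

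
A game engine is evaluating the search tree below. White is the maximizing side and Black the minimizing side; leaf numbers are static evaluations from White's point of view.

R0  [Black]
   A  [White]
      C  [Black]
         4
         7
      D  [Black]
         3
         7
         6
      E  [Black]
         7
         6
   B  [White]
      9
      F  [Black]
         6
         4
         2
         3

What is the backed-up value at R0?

6

C (Black): min(4, 7) = 4
D (Black): min(3, 7, 6) = 3
E (Black): min(7, 6) = 6
A (White): max(4, 3, 6) = 6
F (Black): min(6, 4, 2, 3) = 2
B (White): max(9, 2) = 9
R0 (Black): min(6, 9) = 6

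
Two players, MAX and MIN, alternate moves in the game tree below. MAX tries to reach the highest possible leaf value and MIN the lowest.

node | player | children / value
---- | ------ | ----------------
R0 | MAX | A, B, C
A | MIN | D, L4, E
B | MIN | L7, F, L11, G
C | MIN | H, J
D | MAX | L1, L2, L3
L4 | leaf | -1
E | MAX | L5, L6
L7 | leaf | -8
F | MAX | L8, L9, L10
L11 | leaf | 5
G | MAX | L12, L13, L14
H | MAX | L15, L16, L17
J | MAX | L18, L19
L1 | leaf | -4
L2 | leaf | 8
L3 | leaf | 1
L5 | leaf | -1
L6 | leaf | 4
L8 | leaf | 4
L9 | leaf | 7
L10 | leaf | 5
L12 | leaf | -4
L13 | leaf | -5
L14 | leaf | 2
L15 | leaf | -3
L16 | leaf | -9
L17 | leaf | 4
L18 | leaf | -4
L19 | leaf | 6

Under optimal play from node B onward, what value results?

F (MAX): max(4, 7, 5) = 7
G (MAX): max(-4, -5, 2) = 2
B (MIN): min(-8, 7, 5, 2) = -8

-8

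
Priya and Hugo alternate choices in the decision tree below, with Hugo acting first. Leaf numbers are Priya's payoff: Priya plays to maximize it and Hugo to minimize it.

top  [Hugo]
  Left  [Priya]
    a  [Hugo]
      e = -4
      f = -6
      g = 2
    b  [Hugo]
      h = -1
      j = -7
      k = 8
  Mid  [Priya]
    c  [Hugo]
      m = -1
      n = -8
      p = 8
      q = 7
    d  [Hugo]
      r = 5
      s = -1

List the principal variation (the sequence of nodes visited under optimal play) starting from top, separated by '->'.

a (Hugo): min(-4, -6, 2) = -6
b (Hugo): min(-1, -7, 8) = -7
Left (Priya): max(-6, -7) = -6
c (Hugo): min(-1, -8, 8, 7) = -8
d (Hugo): min(5, -1) = -1
Mid (Priya): max(-8, -1) = -1
top (Hugo): min(-6, -1) = -6
At top, Hugo picks Left (lowest: -6).
At Left, Priya picks a (highest: -6).
At a, Hugo picks f (lowest: -6).
Terminal value -6.

top -> Left -> a -> f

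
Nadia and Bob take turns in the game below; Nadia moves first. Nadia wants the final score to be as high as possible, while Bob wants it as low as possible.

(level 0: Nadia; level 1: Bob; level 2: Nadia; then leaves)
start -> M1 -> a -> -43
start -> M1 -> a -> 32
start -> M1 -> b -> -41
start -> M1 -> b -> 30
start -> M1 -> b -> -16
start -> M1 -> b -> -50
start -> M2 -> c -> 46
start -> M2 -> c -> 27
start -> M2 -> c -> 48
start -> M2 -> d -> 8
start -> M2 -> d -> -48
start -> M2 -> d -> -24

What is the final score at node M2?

8

c (Nadia): max(46, 27, 48) = 48
d (Nadia): max(8, -48, -24) = 8
M2 (Bob): min(48, 8) = 8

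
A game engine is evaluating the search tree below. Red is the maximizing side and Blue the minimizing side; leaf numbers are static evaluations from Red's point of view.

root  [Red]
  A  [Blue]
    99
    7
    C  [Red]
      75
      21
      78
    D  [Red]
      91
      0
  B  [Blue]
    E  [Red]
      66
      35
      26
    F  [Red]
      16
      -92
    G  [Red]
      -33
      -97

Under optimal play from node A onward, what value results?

7

C (Red): max(75, 21, 78) = 78
D (Red): max(91, 0) = 91
A (Blue): min(99, 7, 78, 91) = 7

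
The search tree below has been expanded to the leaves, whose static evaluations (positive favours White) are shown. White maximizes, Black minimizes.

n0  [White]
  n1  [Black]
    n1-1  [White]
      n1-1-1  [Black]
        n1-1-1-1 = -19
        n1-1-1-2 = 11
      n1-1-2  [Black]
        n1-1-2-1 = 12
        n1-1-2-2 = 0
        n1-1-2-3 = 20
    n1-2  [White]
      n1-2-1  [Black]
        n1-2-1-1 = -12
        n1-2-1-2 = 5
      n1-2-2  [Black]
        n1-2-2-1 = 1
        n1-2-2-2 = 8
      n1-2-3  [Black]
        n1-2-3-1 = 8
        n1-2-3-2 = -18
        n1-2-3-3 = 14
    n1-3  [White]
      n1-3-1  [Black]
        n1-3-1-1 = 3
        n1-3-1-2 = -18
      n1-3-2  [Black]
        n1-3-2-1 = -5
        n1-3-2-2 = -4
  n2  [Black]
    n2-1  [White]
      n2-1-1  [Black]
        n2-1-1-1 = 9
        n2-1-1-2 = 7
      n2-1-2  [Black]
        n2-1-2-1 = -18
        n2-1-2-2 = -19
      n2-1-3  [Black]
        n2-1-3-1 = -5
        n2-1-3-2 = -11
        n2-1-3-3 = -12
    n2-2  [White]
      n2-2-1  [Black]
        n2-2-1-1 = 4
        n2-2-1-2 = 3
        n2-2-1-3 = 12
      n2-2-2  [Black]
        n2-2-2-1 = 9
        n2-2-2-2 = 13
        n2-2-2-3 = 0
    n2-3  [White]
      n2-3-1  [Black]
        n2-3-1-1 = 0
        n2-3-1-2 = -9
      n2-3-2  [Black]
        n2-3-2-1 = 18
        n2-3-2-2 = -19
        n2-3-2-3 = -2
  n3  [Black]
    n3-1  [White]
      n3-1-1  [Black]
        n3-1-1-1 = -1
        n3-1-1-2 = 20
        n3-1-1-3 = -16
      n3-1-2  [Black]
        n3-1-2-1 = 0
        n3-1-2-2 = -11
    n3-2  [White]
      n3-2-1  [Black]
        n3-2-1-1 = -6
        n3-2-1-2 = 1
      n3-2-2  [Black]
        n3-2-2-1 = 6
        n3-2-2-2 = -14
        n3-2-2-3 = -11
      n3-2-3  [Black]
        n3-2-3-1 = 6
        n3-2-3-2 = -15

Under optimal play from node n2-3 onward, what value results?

n2-3-1 (Black): min(0, -9) = -9
n2-3-2 (Black): min(18, -19, -2) = -19
n2-3 (White): max(-9, -19) = -9

-9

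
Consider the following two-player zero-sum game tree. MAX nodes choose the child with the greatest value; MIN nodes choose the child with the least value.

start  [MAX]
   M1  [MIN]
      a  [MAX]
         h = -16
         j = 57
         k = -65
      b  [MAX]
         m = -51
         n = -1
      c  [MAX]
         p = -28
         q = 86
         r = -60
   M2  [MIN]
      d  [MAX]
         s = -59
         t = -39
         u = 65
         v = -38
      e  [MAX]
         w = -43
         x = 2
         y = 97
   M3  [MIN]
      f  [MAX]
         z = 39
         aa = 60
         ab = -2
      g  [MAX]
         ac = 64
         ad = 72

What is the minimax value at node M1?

-1

a (MAX): max(-16, 57, -65) = 57
b (MAX): max(-51, -1) = -1
c (MAX): max(-28, 86, -60) = 86
M1 (MIN): min(57, -1, 86) = -1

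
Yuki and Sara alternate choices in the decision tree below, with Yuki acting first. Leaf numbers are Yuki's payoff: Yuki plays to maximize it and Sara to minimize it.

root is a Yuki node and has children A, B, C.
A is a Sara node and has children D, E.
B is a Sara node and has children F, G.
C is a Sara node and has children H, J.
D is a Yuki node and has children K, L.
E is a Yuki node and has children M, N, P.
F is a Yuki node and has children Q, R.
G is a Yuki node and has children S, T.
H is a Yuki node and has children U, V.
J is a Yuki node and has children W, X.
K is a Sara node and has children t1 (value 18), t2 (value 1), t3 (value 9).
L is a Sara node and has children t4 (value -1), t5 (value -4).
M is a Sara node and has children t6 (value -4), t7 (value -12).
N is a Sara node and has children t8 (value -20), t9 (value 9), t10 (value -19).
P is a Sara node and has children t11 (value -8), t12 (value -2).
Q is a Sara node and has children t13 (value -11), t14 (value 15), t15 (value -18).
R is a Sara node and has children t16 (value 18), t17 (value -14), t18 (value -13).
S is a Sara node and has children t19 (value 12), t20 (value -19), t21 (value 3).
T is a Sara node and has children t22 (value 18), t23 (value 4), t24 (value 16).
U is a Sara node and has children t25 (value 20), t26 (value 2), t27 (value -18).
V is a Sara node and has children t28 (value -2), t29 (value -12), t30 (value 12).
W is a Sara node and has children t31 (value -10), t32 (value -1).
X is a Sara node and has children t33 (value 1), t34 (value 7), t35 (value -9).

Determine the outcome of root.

-8

K (Sara): min(18, 1, 9) = 1
L (Sara): min(-1, -4) = -4
D (Yuki): max(1, -4) = 1
M (Sara): min(-4, -12) = -12
N (Sara): min(-20, 9, -19) = -20
P (Sara): min(-8, -2) = -8
E (Yuki): max(-12, -20, -8) = -8
A (Sara): min(1, -8) = -8
Q (Sara): min(-11, 15, -18) = -18
R (Sara): min(18, -14, -13) = -14
F (Yuki): max(-18, -14) = -14
S (Sara): min(12, -19, 3) = -19
T (Sara): min(18, 4, 16) = 4
G (Yuki): max(-19, 4) = 4
B (Sara): min(-14, 4) = -14
U (Sara): min(20, 2, -18) = -18
V (Sara): min(-2, -12, 12) = -12
H (Yuki): max(-18, -12) = -12
W (Sara): min(-10, -1) = -10
X (Sara): min(1, 7, -9) = -9
J (Yuki): max(-10, -9) = -9
C (Sara): min(-12, -9) = -12
root (Yuki): max(-8, -14, -12) = -8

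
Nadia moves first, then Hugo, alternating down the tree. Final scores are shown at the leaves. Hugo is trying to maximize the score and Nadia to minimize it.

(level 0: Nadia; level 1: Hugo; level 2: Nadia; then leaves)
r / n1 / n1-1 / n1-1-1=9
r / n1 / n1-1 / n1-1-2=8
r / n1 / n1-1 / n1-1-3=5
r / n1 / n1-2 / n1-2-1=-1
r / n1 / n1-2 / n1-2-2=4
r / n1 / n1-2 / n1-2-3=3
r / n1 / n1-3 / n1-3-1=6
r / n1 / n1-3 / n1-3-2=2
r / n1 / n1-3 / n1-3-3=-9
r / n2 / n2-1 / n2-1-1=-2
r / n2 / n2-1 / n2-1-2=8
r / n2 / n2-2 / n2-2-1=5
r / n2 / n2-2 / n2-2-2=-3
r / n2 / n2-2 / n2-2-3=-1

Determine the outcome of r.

-2

n1-1 (Nadia): min(9, 8, 5) = 5
n1-2 (Nadia): min(-1, 4, 3) = -1
n1-3 (Nadia): min(6, 2, -9) = -9
n1 (Hugo): max(5, -1, -9) = 5
n2-1 (Nadia): min(-2, 8) = -2
n2-2 (Nadia): min(5, -3, -1) = -3
n2 (Hugo): max(-2, -3) = -2
r (Nadia): min(5, -2) = -2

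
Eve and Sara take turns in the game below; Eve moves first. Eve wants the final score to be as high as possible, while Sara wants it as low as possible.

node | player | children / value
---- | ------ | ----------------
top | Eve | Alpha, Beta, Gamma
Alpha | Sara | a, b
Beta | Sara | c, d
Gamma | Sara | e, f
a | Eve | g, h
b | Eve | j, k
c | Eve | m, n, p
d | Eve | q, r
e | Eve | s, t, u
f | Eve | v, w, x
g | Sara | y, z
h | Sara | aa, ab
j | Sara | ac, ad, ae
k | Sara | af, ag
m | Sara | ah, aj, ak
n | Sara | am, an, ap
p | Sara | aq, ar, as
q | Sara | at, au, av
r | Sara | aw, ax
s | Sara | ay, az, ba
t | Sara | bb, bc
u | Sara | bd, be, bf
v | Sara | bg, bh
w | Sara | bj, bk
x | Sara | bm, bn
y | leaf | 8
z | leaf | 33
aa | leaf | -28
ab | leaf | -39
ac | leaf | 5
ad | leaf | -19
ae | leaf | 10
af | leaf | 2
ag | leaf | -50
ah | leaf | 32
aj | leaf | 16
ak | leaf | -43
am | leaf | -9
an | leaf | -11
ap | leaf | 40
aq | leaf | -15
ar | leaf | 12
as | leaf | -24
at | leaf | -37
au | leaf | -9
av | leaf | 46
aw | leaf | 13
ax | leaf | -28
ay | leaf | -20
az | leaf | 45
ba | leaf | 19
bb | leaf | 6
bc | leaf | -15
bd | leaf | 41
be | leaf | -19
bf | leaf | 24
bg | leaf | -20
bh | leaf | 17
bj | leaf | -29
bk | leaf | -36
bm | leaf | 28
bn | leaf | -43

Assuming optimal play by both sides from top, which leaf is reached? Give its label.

g (Sara): min(8, 33) = 8
h (Sara): min(-28, -39) = -39
a (Eve): max(8, -39) = 8
j (Sara): min(5, -19, 10) = -19
k (Sara): min(2, -50) = -50
b (Eve): max(-19, -50) = -19
Alpha (Sara): min(8, -19) = -19
m (Sara): min(32, 16, -43) = -43
n (Sara): min(-9, -11, 40) = -11
p (Sara): min(-15, 12, -24) = -24
c (Eve): max(-43, -11, -24) = -11
q (Sara): min(-37, -9, 46) = -37
r (Sara): min(13, -28) = -28
d (Eve): max(-37, -28) = -28
Beta (Sara): min(-11, -28) = -28
s (Sara): min(-20, 45, 19) = -20
t (Sara): min(6, -15) = -15
u (Sara): min(41, -19, 24) = -19
e (Eve): max(-20, -15, -19) = -15
v (Sara): min(-20, 17) = -20
w (Sara): min(-29, -36) = -36
x (Sara): min(28, -43) = -43
f (Eve): max(-20, -36, -43) = -20
Gamma (Sara): min(-15, -20) = -20
top (Eve): max(-19, -28, -20) = -19
At top, Eve picks Alpha (highest: -19).
At Alpha, Sara picks b (lowest: -19).
At b, Eve picks j (highest: -19).
At j, Sara picks ad (lowest: -19).
Terminal value -19.

ad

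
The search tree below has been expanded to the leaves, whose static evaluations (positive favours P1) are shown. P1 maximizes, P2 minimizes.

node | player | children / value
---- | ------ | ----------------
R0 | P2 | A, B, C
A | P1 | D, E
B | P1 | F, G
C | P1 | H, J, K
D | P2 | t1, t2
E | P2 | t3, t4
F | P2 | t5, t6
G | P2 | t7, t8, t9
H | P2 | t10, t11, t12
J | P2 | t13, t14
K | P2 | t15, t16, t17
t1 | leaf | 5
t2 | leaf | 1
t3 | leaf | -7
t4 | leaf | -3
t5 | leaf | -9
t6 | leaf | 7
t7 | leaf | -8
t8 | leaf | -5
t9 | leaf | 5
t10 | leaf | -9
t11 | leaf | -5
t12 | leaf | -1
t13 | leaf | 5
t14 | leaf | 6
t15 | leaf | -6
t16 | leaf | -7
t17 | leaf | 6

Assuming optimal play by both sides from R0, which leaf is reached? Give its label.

t7

D (P2): min(5, 1) = 1
E (P2): min(-7, -3) = -7
A (P1): max(1, -7) = 1
F (P2): min(-9, 7) = -9
G (P2): min(-8, -5, 5) = -8
B (P1): max(-9, -8) = -8
H (P2): min(-9, -5, -1) = -9
J (P2): min(5, 6) = 5
K (P2): min(-6, -7, 6) = -7
C (P1): max(-9, 5, -7) = 5
R0 (P2): min(1, -8, 5) = -8
At R0, P2 picks B (lowest: -8).
At B, P1 picks G (highest: -8).
At G, P2 picks t7 (lowest: -8).
Terminal value -8.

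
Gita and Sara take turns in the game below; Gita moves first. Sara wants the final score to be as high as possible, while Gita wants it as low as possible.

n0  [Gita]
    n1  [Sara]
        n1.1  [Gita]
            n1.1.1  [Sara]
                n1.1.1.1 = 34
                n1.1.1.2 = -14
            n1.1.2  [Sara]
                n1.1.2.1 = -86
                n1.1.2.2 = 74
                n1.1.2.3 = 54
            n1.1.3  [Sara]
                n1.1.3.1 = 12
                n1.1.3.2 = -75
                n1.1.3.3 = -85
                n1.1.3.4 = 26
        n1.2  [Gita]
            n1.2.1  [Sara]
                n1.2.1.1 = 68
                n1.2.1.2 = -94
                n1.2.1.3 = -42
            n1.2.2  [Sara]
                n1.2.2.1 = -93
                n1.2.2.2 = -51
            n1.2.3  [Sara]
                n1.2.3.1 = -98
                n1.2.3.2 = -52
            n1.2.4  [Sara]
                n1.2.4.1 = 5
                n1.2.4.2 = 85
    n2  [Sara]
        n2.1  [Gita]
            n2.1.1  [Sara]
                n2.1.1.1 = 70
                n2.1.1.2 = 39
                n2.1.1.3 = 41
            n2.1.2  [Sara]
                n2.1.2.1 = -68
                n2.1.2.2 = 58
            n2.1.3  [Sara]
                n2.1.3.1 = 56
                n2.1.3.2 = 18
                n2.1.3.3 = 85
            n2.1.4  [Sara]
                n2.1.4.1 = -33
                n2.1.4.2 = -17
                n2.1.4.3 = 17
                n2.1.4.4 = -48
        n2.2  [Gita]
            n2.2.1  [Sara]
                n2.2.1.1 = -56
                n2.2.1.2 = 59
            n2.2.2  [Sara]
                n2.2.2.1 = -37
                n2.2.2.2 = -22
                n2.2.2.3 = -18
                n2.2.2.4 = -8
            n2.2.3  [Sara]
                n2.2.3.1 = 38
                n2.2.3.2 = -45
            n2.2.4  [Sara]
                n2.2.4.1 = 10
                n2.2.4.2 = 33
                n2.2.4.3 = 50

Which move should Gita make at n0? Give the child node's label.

n2

n1.1.1 (Sara): max(34, -14) = 34
n1.1.2 (Sara): max(-86, 74, 54) = 74
n1.1.3 (Sara): max(12, -75, -85, 26) = 26
n1.1 (Gita): min(34, 74, 26) = 26
n1.2.1 (Sara): max(68, -94, -42) = 68
n1.2.2 (Sara): max(-93, -51) = -51
n1.2.3 (Sara): max(-98, -52) = -52
n1.2.4 (Sara): max(5, 85) = 85
n1.2 (Gita): min(68, -51, -52, 85) = -52
n1 (Sara): max(26, -52) = 26
n2.1.1 (Sara): max(70, 39, 41) = 70
n2.1.2 (Sara): max(-68, 58) = 58
n2.1.3 (Sara): max(56, 18, 85) = 85
n2.1.4 (Sara): max(-33, -17, 17, -48) = 17
n2.1 (Gita): min(70, 58, 85, 17) = 17
n2.2.1 (Sara): max(-56, 59) = 59
n2.2.2 (Sara): max(-37, -22, -18, -8) = -8
n2.2.3 (Sara): max(38, -45) = 38
n2.2.4 (Sara): max(10, 33, 50) = 50
n2.2 (Gita): min(59, -8, 38, 50) = -8
n2 (Sara): max(17, -8) = 17
n0 (Gita): min(26, 17) = 17
Gita at n0 wants the lowest of {n1=26, n2=17}, so chooses n2.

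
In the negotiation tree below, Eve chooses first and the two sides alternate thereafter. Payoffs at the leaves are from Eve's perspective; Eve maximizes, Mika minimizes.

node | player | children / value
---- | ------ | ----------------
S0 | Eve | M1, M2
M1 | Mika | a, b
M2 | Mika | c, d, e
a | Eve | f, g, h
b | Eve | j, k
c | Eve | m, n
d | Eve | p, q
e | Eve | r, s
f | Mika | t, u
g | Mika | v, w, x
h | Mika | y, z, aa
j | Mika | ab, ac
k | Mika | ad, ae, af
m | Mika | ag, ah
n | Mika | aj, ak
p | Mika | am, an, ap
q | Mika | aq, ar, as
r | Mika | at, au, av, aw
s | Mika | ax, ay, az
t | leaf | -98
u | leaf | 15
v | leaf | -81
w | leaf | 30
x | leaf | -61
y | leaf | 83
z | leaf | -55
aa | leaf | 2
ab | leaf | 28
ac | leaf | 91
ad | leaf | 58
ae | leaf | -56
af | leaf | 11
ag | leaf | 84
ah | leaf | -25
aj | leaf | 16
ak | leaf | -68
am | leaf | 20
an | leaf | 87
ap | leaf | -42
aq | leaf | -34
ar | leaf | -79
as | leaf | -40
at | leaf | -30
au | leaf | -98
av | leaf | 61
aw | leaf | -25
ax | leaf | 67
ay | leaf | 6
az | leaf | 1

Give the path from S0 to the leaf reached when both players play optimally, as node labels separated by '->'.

S0 -> M2 -> d -> p -> ap

f (Mika): min(-98, 15) = -98
g (Mika): min(-81, 30, -61) = -81
h (Mika): min(83, -55, 2) = -55
a (Eve): max(-98, -81, -55) = -55
j (Mika): min(28, 91) = 28
k (Mika): min(58, -56, 11) = -56
b (Eve): max(28, -56) = 28
M1 (Mika): min(-55, 28) = -55
m (Mika): min(84, -25) = -25
n (Mika): min(16, -68) = -68
c (Eve): max(-25, -68) = -25
p (Mika): min(20, 87, -42) = -42
q (Mika): min(-34, -79, -40) = -79
d (Eve): max(-42, -79) = -42
r (Mika): min(-30, -98, 61, -25) = -98
s (Mika): min(67, 6, 1) = 1
e (Eve): max(-98, 1) = 1
M2 (Mika): min(-25, -42, 1) = -42
S0 (Eve): max(-55, -42) = -42
At S0, Eve picks M2 (highest: -42).
At M2, Mika picks d (lowest: -42).
At d, Eve picks p (highest: -42).
At p, Mika picks ap (lowest: -42).
Terminal value -42.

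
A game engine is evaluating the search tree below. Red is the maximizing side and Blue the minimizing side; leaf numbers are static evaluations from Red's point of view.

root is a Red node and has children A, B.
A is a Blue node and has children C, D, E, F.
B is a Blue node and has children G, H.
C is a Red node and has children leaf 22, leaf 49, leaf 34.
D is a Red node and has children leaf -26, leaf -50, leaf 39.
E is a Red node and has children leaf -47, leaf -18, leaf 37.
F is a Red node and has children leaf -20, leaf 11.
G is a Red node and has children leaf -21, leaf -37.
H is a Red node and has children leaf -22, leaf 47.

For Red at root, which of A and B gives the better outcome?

A

C (Red): max(22, 49, 34) = 49
D (Red): max(-26, -50, 39) = 39
E (Red): max(-47, -18, 37) = 37
F (Red): max(-20, 11) = 11
A (Blue): min(49, 39, 37, 11) = 11
G (Red): max(-21, -37) = -21
H (Red): max(-22, 47) = 47
B (Blue): min(-21, 47) = -21
Red prefers the higher value; A=11, B=-21. A is better since 11 > -21.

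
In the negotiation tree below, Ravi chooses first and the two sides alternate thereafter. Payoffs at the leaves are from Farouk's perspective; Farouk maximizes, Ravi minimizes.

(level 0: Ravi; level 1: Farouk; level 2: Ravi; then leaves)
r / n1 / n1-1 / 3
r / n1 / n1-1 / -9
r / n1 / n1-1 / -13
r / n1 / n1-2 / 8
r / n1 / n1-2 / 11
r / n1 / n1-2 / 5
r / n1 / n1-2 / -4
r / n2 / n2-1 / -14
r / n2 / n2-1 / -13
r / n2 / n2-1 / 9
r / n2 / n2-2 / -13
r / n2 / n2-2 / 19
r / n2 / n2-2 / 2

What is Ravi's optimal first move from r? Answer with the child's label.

n1-1 (Ravi): min(3, -9, -13) = -13
n1-2 (Ravi): min(8, 11, 5, -4) = -4
n1 (Farouk): max(-13, -4) = -4
n2-1 (Ravi): min(-14, -13, 9) = -14
n2-2 (Ravi): min(-13, 19, 2) = -13
n2 (Farouk): max(-14, -13) = -13
r (Ravi): min(-4, -13) = -13
Ravi at r wants the lowest of {n1=-4, n2=-13}, so chooses n2.

n2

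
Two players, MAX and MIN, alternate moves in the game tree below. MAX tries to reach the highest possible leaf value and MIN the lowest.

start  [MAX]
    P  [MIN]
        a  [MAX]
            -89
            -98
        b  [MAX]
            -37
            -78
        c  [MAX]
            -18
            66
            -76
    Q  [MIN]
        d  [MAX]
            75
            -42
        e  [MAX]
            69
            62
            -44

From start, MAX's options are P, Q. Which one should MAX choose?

a (MAX): max(-89, -98) = -89
b (MAX): max(-37, -78) = -37
c (MAX): max(-18, 66, -76) = 66
P (MIN): min(-89, -37, 66) = -89
d (MAX): max(75, -42) = 75
e (MAX): max(69, 62, -44) = 69
Q (MIN): min(75, 69) = 69
start (MAX): max(-89, 69) = 69
MAX at start wants the highest of {P=-89, Q=69}, so chooses Q.

Q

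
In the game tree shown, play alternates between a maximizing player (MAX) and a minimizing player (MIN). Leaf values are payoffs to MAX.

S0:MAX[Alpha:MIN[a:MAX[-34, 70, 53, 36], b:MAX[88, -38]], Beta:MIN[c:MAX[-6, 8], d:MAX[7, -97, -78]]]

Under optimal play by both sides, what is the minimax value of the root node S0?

a (MAX): max(-34, 70, 53, 36) = 70
b (MAX): max(88, -38) = 88
Alpha (MIN): min(70, 88) = 70
c (MAX): max(-6, 8) = 8
d (MAX): max(7, -97, -78) = 7
Beta (MIN): min(8, 7) = 7
S0 (MAX): max(70, 7) = 70

70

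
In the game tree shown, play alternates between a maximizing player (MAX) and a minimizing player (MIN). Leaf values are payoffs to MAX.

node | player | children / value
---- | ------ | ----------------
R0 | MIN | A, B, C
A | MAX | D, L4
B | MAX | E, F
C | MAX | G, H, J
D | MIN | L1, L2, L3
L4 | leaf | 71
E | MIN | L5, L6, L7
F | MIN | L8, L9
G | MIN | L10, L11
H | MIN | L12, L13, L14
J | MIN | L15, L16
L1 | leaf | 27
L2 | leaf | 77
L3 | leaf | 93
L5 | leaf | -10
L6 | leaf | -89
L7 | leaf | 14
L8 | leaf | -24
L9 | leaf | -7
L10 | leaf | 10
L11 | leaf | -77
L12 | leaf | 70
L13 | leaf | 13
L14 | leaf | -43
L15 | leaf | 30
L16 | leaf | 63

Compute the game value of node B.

E (MIN): min(-10, -89, 14) = -89
F (MIN): min(-24, -7) = -24
B (MAX): max(-89, -24) = -24

-24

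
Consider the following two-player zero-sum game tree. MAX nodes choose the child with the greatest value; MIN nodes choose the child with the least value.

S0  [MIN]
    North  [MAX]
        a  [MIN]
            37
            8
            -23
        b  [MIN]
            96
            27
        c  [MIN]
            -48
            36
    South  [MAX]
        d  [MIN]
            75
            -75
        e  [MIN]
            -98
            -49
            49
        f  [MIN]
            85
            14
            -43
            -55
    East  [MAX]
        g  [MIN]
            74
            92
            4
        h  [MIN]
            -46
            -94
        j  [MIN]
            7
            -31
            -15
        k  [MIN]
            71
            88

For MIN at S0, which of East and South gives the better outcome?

South

g (MIN): min(74, 92, 4) = 4
h (MIN): min(-46, -94) = -94
j (MIN): min(7, -31, -15) = -31
k (MIN): min(71, 88) = 71
East (MAX): max(4, -94, -31, 71) = 71
d (MIN): min(75, -75) = -75
e (MIN): min(-98, -49, 49) = -98
f (MIN): min(85, 14, -43, -55) = -55
South (MAX): max(-75, -98, -55) = -55
MIN prefers the lower value; East=71, South=-55. South is better since -55 < 71.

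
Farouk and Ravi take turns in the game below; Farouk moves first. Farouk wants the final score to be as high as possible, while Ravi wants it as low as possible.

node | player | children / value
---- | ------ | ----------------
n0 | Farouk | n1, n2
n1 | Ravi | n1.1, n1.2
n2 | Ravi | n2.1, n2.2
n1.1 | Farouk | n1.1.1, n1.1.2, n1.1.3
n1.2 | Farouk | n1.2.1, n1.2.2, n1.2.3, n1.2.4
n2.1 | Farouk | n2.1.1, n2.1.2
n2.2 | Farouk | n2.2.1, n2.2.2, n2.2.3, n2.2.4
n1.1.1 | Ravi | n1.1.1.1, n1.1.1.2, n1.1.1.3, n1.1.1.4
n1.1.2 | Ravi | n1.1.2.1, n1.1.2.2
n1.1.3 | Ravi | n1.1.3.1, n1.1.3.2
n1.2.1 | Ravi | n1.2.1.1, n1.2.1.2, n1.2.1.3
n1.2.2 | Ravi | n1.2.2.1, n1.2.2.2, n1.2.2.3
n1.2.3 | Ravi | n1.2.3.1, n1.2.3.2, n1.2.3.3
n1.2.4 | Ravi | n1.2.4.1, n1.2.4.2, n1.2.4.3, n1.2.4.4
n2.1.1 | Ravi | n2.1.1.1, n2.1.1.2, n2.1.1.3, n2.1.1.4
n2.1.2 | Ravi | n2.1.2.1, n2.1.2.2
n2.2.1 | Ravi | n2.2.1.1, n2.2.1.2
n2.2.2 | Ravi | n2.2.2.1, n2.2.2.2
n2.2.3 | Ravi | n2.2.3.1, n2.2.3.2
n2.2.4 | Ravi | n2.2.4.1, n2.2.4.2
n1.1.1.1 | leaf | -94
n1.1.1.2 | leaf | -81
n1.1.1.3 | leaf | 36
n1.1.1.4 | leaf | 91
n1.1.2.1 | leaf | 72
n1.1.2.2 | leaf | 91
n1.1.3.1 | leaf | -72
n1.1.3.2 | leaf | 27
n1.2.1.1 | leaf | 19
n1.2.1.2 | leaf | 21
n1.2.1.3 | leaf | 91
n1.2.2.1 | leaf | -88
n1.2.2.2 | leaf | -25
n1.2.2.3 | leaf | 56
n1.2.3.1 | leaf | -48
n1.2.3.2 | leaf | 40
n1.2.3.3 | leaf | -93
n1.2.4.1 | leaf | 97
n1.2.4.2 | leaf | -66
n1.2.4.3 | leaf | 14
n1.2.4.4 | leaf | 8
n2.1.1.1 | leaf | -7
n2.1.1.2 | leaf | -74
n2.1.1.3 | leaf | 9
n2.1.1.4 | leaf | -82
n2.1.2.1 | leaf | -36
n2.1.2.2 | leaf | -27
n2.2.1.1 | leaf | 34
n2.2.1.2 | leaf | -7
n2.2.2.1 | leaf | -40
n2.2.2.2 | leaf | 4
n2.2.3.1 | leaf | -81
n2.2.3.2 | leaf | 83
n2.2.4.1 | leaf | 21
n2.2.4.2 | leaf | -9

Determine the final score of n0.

19

n1.1.1 (Ravi): min(-94, -81, 36, 91) = -94
n1.1.2 (Ravi): min(72, 91) = 72
n1.1.3 (Ravi): min(-72, 27) = -72
n1.1 (Farouk): max(-94, 72, -72) = 72
n1.2.1 (Ravi): min(19, 21, 91) = 19
n1.2.2 (Ravi): min(-88, -25, 56) = -88
n1.2.3 (Ravi): min(-48, 40, -93) = -93
n1.2.4 (Ravi): min(97, -66, 14, 8) = -66
n1.2 (Farouk): max(19, -88, -93, -66) = 19
n1 (Ravi): min(72, 19) = 19
n2.1.1 (Ravi): min(-7, -74, 9, -82) = -82
n2.1.2 (Ravi): min(-36, -27) = -36
n2.1 (Farouk): max(-82, -36) = -36
n2.2.1 (Ravi): min(34, -7) = -7
n2.2.2 (Ravi): min(-40, 4) = -40
n2.2.3 (Ravi): min(-81, 83) = -81
n2.2.4 (Ravi): min(21, -9) = -9
n2.2 (Farouk): max(-7, -40, -81, -9) = -7
n2 (Ravi): min(-36, -7) = -36
n0 (Farouk): max(19, -36) = 19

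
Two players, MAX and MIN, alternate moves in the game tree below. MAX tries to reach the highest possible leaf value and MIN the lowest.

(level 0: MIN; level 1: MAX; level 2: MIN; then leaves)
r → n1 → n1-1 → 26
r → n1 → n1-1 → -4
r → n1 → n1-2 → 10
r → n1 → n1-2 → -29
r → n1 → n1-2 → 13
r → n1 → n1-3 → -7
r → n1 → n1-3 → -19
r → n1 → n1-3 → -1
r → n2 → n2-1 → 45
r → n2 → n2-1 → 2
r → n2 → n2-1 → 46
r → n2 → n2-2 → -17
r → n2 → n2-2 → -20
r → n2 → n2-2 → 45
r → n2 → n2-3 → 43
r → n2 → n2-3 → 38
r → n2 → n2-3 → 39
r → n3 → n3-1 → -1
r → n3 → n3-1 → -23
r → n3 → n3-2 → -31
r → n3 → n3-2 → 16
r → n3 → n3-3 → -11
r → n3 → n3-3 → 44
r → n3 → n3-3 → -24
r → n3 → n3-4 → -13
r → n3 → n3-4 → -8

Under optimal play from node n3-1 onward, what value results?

n3-1 (MIN): min(-1, -23) = -23

-23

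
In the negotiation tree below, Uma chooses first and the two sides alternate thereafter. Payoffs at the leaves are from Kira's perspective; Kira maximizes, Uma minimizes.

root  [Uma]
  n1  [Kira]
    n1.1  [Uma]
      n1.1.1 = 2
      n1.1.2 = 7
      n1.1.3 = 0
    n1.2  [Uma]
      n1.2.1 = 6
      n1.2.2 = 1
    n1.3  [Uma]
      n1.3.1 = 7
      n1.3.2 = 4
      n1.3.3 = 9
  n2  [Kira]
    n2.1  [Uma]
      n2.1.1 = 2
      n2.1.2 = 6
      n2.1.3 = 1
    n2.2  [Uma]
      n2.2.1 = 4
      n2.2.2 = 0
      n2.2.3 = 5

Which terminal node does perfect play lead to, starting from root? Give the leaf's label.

n2.1.3

n1.1 (Uma): min(2, 7, 0) = 0
n1.2 (Uma): min(6, 1) = 1
n1.3 (Uma): min(7, 4, 9) = 4
n1 (Kira): max(0, 1, 4) = 4
n2.1 (Uma): min(2, 6, 1) = 1
n2.2 (Uma): min(4, 0, 5) = 0
n2 (Kira): max(1, 0) = 1
root (Uma): min(4, 1) = 1
At root, Uma picks n2 (lowest: 1).
At n2, Kira picks n2.1 (highest: 1).
At n2.1, Uma picks n2.1.3 (lowest: 1).
Terminal value 1.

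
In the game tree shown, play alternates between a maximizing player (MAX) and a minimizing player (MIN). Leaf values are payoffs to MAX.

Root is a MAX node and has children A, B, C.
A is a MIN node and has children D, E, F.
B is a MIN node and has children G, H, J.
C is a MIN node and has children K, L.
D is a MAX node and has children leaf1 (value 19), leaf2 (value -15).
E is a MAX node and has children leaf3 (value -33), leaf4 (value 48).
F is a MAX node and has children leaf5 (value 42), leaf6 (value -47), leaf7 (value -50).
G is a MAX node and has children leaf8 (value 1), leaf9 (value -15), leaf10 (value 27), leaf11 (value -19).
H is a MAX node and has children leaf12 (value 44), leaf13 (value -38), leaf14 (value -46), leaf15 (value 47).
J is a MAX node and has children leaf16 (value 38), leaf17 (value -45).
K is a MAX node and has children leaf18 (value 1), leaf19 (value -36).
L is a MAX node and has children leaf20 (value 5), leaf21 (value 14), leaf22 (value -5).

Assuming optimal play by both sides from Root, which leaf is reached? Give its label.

leaf10

D (MAX): max(19, -15) = 19
E (MAX): max(-33, 48) = 48
F (MAX): max(42, -47, -50) = 42
A (MIN): min(19, 48, 42) = 19
G (MAX): max(1, -15, 27, -19) = 27
H (MAX): max(44, -38, -46, 47) = 47
J (MAX): max(38, -45) = 38
B (MIN): min(27, 47, 38) = 27
K (MAX): max(1, -36) = 1
L (MAX): max(5, 14, -5) = 14
C (MIN): min(1, 14) = 1
Root (MAX): max(19, 27, 1) = 27
At Root, MAX picks B (highest: 27).
At B, MIN picks G (lowest: 27).
At G, MAX picks leaf10 (highest: 27).
Terminal value 27.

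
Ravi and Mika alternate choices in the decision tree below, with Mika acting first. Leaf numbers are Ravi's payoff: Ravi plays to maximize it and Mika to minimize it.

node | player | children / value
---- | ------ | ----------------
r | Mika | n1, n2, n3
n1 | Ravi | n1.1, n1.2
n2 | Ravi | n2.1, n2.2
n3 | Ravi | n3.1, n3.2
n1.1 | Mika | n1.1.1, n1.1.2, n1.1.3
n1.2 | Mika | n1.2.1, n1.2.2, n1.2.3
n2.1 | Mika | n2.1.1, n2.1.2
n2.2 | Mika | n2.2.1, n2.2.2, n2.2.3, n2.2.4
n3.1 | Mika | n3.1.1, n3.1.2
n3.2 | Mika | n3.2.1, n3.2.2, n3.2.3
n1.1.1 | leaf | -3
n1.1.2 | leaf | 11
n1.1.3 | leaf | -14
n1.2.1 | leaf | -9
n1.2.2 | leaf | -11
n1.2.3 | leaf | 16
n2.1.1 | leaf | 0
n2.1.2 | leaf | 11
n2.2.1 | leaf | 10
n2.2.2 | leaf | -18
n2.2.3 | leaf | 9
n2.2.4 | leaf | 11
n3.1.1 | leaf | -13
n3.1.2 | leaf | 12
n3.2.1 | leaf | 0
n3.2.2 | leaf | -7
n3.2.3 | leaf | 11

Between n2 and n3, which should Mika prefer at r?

n2.1 (Mika): min(0, 11) = 0
n2.2 (Mika): min(10, -18, 9, 11) = -18
n2 (Ravi): max(0, -18) = 0
n3.1 (Mika): min(-13, 12) = -13
n3.2 (Mika): min(0, -7, 11) = -7
n3 (Ravi): max(-13, -7) = -7
Mika prefers the lower value; n2=0, n3=-7. n3 is better since -7 < 0.

n3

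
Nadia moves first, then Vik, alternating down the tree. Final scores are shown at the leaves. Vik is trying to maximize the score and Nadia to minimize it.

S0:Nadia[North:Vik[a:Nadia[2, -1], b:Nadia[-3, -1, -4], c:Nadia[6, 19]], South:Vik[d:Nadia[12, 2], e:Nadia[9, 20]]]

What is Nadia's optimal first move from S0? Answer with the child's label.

North

a (Nadia): min(2, -1) = -1
b (Nadia): min(-3, -1, -4) = -4
c (Nadia): min(6, 19) = 6
North (Vik): max(-1, -4, 6) = 6
d (Nadia): min(12, 2) = 2
e (Nadia): min(9, 20) = 9
South (Vik): max(2, 9) = 9
S0 (Nadia): min(6, 9) = 6
Nadia at S0 wants the lowest of {North=6, South=9}, so chooses North.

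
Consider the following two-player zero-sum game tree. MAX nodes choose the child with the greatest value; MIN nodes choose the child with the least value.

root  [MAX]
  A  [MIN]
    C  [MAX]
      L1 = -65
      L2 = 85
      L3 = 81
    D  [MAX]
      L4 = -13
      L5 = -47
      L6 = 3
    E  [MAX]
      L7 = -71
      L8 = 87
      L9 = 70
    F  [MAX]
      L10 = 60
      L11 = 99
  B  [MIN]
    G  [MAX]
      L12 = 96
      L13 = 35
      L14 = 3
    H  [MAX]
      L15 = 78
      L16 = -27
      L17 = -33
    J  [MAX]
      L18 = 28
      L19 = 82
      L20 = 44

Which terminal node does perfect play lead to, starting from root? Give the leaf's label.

C (MAX): max(-65, 85, 81) = 85
D (MAX): max(-13, -47, 3) = 3
E (MAX): max(-71, 87, 70) = 87
F (MAX): max(60, 99) = 99
A (MIN): min(85, 3, 87, 99) = 3
G (MAX): max(96, 35, 3) = 96
H (MAX): max(78, -27, -33) = 78
J (MAX): max(28, 82, 44) = 82
B (MIN): min(96, 78, 82) = 78
root (MAX): max(3, 78) = 78
At root, MAX picks B (highest: 78).
At B, MIN picks H (lowest: 78).
At H, MAX picks L15 (highest: 78).
Terminal value 78.

L15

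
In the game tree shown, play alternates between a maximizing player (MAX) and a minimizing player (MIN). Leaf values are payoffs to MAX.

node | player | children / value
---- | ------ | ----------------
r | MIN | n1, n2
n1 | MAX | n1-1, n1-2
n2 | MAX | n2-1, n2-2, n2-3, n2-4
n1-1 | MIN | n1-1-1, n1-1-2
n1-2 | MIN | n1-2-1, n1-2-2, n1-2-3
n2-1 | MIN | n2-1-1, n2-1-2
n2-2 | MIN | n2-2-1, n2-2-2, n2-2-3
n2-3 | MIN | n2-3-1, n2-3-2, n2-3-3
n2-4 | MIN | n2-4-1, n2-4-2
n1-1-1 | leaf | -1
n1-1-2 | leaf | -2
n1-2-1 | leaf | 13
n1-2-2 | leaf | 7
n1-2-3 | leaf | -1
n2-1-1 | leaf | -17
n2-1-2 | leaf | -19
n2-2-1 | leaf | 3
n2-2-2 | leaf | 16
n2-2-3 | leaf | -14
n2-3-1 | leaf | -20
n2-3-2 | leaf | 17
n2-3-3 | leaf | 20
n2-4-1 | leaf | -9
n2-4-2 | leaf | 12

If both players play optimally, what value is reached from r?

n1-1 (MIN): min(-1, -2) = -2
n1-2 (MIN): min(13, 7, -1) = -1
n1 (MAX): max(-2, -1) = -1
n2-1 (MIN): min(-17, -19) = -19
n2-2 (MIN): min(3, 16, -14) = -14
n2-3 (MIN): min(-20, 17, 20) = -20
n2-4 (MIN): min(-9, 12) = -9
n2 (MAX): max(-19, -14, -20, -9) = -9
r (MIN): min(-1, -9) = -9

-9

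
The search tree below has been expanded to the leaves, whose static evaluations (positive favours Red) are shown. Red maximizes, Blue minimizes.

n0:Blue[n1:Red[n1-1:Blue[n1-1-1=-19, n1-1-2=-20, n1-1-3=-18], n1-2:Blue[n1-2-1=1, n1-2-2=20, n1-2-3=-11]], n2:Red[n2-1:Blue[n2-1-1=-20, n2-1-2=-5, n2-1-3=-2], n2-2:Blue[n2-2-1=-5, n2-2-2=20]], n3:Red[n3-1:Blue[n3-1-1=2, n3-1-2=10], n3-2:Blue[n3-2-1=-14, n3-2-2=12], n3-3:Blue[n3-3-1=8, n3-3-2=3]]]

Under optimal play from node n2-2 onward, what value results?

n2-2 (Blue): min(-5, 20) = -5

-5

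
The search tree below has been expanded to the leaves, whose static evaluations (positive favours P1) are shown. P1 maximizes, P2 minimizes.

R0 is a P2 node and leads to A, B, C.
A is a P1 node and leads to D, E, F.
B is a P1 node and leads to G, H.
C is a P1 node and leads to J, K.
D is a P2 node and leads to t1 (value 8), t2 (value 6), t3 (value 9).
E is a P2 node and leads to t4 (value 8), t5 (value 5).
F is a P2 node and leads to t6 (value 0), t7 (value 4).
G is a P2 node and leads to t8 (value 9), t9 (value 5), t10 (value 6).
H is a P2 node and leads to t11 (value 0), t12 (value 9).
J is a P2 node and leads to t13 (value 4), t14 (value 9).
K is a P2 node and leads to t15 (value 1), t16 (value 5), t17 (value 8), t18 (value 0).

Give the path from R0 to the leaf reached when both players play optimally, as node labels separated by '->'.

D (P2): min(8, 6, 9) = 6
E (P2): min(8, 5) = 5
F (P2): min(0, 4) = 0
A (P1): max(6, 5, 0) = 6
G (P2): min(9, 5, 6) = 5
H (P2): min(0, 9) = 0
B (P1): max(5, 0) = 5
J (P2): min(4, 9) = 4
K (P2): min(1, 5, 8, 0) = 0
C (P1): max(4, 0) = 4
R0 (P2): min(6, 5, 4) = 4
At R0, P2 picks C (lowest: 4).
At C, P1 picks J (highest: 4).
At J, P2 picks t13 (lowest: 4).
Terminal value 4.

R0 -> C -> J -> t13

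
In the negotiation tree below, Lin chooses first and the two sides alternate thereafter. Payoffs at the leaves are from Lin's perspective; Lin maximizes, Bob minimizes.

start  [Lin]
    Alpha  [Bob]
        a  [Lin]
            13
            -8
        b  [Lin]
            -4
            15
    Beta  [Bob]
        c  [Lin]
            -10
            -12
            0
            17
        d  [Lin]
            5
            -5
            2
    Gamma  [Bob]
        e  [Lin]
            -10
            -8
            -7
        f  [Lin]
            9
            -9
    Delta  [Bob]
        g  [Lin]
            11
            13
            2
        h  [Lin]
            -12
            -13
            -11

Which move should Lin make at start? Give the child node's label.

Alpha

a (Lin): max(13, -8) = 13
b (Lin): max(-4, 15) = 15
Alpha (Bob): min(13, 15) = 13
c (Lin): max(-10, -12, 0, 17) = 17
d (Lin): max(5, -5, 2) = 5
Beta (Bob): min(17, 5) = 5
e (Lin): max(-10, -8, -7) = -7
f (Lin): max(9, -9) = 9
Gamma (Bob): min(-7, 9) = -7
g (Lin): max(11, 13, 2) = 13
h (Lin): max(-12, -13, -11) = -11
Delta (Bob): min(13, -11) = -11
start (Lin): max(13, 5, -7, -11) = 13
Lin at start wants the highest of {Alpha=13, Beta=5, Gamma=-7, Delta=-11}, so chooses Alpha.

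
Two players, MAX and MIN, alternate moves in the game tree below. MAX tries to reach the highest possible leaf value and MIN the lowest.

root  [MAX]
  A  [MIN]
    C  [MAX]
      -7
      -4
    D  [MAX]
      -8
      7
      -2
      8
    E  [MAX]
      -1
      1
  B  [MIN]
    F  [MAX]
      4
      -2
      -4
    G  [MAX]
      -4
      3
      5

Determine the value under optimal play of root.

4

C (MAX): max(-7, -4) = -4
D (MAX): max(-8, 7, -2, 8) = 8
E (MAX): max(-1, 1) = 1
A (MIN): min(-4, 8, 1) = -4
F (MAX): max(4, -2, -4) = 4
G (MAX): max(-4, 3, 5) = 5
B (MIN): min(4, 5) = 4
root (MAX): max(-4, 4) = 4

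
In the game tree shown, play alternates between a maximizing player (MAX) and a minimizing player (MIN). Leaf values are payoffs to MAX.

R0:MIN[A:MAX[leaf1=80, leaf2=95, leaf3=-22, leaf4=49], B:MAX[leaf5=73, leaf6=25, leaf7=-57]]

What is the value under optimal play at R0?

A (MAX): max(80, 95, -22, 49) = 95
B (MAX): max(73, 25, -57) = 73
R0 (MIN): min(95, 73) = 73

73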